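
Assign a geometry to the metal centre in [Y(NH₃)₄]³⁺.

Ammonia is neutral; balancing the +3 overall charge requires Y(III).
Yttrium is a group-3 element; Y(III) is therefore d⁰.
With 4 monodentate ligands the coordination number is 4.
A d⁰ ion has no crystal-field stabilisation preference between square planar and tetrahedral, so four ligands adopt the sterically favoured tetrahedral geometry.

tetrahedral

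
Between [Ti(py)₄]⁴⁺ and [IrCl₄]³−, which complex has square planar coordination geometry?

For [Ti(py)₄]⁴⁺: Summing ligand charges against the +4 overall charge gives an oxidation state of +4 for titanium. Titanium is a group-4 element; Ti(IV) is therefore d⁰. A d⁰ ion has no crystal-field stabilisation preference between square planar and tetrahedral, so four ligands adopt the sterically favoured tetrahedral geometry. → tetrahedral.
For [IrCl₄]³−: Ligand charges: each chloride is −1. With an overall charge of −3 the iridium centre must be in the +1 oxidation state. Iridium is a group-9 element; Ir(I) is therefore d⁸. A 5d d⁸ ion has a large crystal-field splitting; square planar leaves the high-energy d_{x²−y²} orbital empty and maximises CFSE. → square planar.

[IrCl₄]³−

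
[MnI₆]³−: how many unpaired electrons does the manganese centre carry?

4

Summing ligand charges against the −3 overall charge gives an oxidation state of +3 for manganese.
Mn sits in group 7, so the d-electron count is 7 − 3 = 4.
The spin state decides the count: Iodide is a weak-field ligand for a first-row metal, so the complex is high-spin.
An octahedral high-spin d⁴ ion is t₂g³e_g¹, giving 4 unpaired electrons.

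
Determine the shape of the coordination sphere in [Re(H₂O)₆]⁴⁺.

Ligand charges: water is neutral. With an overall charge of +4 the rhenium centre must be in the +4 oxidation state.
Group 7 minus oxidation state 4 gives a d³ configuration.
Coordination number: 6.
Six donors around a single metal centre give an octahedral coordination sphere.

octahedral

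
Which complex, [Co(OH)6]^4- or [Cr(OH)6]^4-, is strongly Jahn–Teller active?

[Cr(OH)6]^4-

[Co(OH)6]^4-: Each hydroxide is −1; balancing the −4 overall charge requires Co(II). Group 9 minus oxidation state 2 gives a d⁷ configuration. Hydroxide is a weak-field ligand for a first-row metal, so the complex is high-spin. The d⁷ configuration leaves the e_g set evenly filled (or empty) — no strong Jahn–Teller driving force.
[Cr(OH)6]^4-: Each hydroxide is −1; balancing the −4 overall charge requires Cr(II). Cr sits in group 6, so the d-electron count is 6 − 2 = 4. Hydroxide is a weak-field ligand for a first-row metal, so the complex is high-spin. The t₂g³e_g¹ (high-spin) configuration has an unevenly filled e_g set; the Jahn–Teller theorem predicts a tetragonal distortion (typically axial elongation) to lift the degeneracy.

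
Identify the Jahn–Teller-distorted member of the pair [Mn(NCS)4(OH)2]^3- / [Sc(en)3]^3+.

[Mn(NCS)4(OH)2]^3-

[Mn(NCS)4(OH)2]^3-: Each isothiocyanate is −1; each hydroxide is −1; balancing the −3 overall charge requires Mn(III). Mn sits in group 7, so the d-electron count is 7 − 3 = 4. Hydroxide and isothiocyanate are weak-field ligands for a first-row metal, so the complex is high-spin. The t₂g³e_g¹ (high-spin) configuration has an unevenly filled e_g set; the Jahn–Teller theorem predicts a tetragonal distortion (typically axial elongation) to lift the degeneracy.
[Sc(en)3]^3+: Ligand charges: ethylenediamine is neutral. With an overall charge of +3 the scandium centre must be in the +3 oxidation state. Group 3 minus oxidation state 3 gives a d⁰ configuration. The d⁰ configuration leaves the e_g set evenly filled (or empty) — no strong Jahn–Teller driving force.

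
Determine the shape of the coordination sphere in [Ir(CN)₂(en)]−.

Summing ligand charges against the −1 overall charge gives an oxidation state of +1 for iridium.
Ir sits in group 9, so the d-electron count is 9 − 1 = 8.
Counting donor atoms: 2×cyanide (monodentate) → 2 donors; 1×ethylenediamine (bidentate) → 2 donors. Coordination number = 4.
A 5d d⁸ ion has a large crystal-field splitting; square planar leaves the high-energy d_{x²−y²} orbital empty and maximises CFSE.

square planar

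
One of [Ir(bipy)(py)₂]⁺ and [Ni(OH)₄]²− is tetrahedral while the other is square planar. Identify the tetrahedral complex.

For [Ir(bipy)(py)₂]⁺: Ligand charges: 2,2′-bipyridine is neutral; pyridine is neutral. With an overall charge of +1 the iridium centre must be in the +1 oxidation state. Ir sits in group 9, so the d-electron count is 9 − 1 = 8. A 5d d⁸ ion has a large crystal-field splitting; square planar leaves the high-energy d_{x²−y²} orbital empty and maximises CFSE. → square planar.
For [Ni(OH)₄]²−: Summing ligand charges against the −2 overall charge gives an oxidation state of +2 for nickel. Ni sits in group 10, so the d-electron count is 10 − 2 = 8. Hydroxide is a weak-field ligand. With weak-field ligands the CFSE gain from square planar is small, so a 3d d⁸ ion takes the sterically preferred tetrahedral geometry. → tetrahedral.

[Ni(OH)₄]²−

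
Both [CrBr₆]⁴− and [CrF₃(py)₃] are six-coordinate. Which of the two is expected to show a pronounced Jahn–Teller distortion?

[CrBr₆]⁴−

[CrBr₆]⁴−: Ligand charges: each bromide is −1. With an overall charge of −4 the chromium centre must be in the +2 oxidation state. Chromium is a group-6 element; Cr(II) is therefore d⁴. Bromide is a weak-field ligand for a first-row metal, so the complex is high-spin. The t₂g³e_g¹ (high-spin) configuration has an unevenly filled e_g set; the Jahn–Teller theorem predicts a tetragonal distortion (typically axial elongation) to lift the degeneracy.
[CrF₃(py)₃]: Ligand charges: each fluoride is −1; pyridine is neutral. With an overall charge of 0 the chromium centre must be in the +3 oxidation state. Cr sits in group 6, so the d-electron count is 6 − 3 = 3. The d³ configuration leaves the e_g set evenly filled (or empty) — no strong Jahn–Teller driving force.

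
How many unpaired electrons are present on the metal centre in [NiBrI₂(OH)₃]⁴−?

2 unpaired electrons

Ligand charges: each bromide is −1; each iodide is −1; each hydroxide is −1. With an overall charge of −4 the nickel centre must be in the +2 oxidation state.
Ni sits in group 10, so the d-electron count is 10 − 2 = 8.
In an octahedral field the d⁸ configuration is t₂g⁶e_g² (only one arrangement possible), giving 2 unpaired electrons.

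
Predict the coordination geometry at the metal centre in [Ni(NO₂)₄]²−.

Summing ligand charges against the −2 overall charge gives an oxidation state of +2 for nickel.
Nickel is a group-10 element; Ni(II) is therefore d⁸.
Coordination number: 4.
Nitro (N-bound nitrite) is a strong-field ligand (high in the spectrochemical series).
A 3d d⁸ ion with strong-field ligands gains enough CFSE to favour square planar over tetrahedral.

square planar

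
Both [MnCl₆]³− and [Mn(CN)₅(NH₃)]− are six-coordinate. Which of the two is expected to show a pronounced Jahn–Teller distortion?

[MnCl₆]³−

[MnCl₆]³−: Ligand charges: each chloride is −1. With an overall charge of −3 the manganese centre must be in the +3 oxidation state. Manganese is a group-7 element; Mn(III) is therefore d⁴. Chloride is a weak-field ligand for a first-row metal, so the complex is high-spin. The t₂g³e_g¹ (high-spin) configuration has an unevenly filled e_g set; the Jahn–Teller theorem predicts a tetragonal distortion (typically axial elongation) to lift the degeneracy.
[Mn(CN)₅(NH₃)]−: Summing ligand charges against the −1 overall charge gives an oxidation state of +4 for manganese. Mn sits in group 7, so the d-electron count is 7 − 4 = 3. The d³ configuration leaves the e_g set evenly filled (or empty) — no strong Jahn–Teller driving force.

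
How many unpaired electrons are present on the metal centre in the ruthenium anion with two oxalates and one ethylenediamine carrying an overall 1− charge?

1 unpaired electron

Each oxalate is −2; ethylenediamine is neutral; balancing the −1 overall charge requires Ru(III).
Ru sits in group 8, so the d-electron count is 8 − 3 = 5.
Counting donor atoms: 2×oxalate (bidentate) → 4 donors; 1×ethylenediamine (bidentate) → 2 donors. Coordination number = 6.
The spin state decides the count: a 4d ion has a large Δₒ and is invariably low-spin.
An octahedral low-spin d⁵ ion is t₂g⁵e_g⁰, giving 1 unpaired electron.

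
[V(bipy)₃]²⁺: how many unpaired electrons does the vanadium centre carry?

3

Ligand charges: 2,2′-bipyridine is neutral. With an overall charge of +2 the vanadium centre must be in the +2 oxidation state.
V sits in group 5, so the d-electron count is 5 − 2 = 3.
Counting donor atoms: 3×2,2′-bipyridine (bidentate) → 6 donors. Coordination number = 6.
In an octahedral field the d³ configuration is t₂g³e_g⁰ (only one arrangement possible), giving 3 unpaired electrons.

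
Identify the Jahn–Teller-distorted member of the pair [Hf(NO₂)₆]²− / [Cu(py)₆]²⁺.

[Hf(NO₂)₆]²−: Summing ligand charges against the −2 overall charge gives an oxidation state of +4 for hafnium. Hf sits in group 4, so the d-electron count is 4 − 4 = 0. The d⁰ configuration leaves the e_g set evenly filled (or empty) — no strong Jahn–Teller driving force.
[Cu(py)₆]²⁺: Summing ligand charges against the +2 overall charge gives an oxidation state of +2 for copper. Group 11 minus oxidation state 2 gives a d⁹ configuration. The t₂g⁶e_g³ configuration has an unevenly filled e_g set; the Jahn–Teller theorem predicts a tetragonal distortion (typically axial elongation) to lift the degeneracy.

[Cu(py)₆]²⁺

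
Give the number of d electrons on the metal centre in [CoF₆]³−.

Summing ligand charges against the −3 overall charge gives an oxidation state of +3 for cobalt.
Group 9 minus oxidation state 3 gives a d⁶ configuration.

d⁶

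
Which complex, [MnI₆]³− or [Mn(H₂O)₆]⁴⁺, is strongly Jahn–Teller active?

[MnI₆]³−: Each iodide is −1; balancing the −3 overall charge requires Mn(III). Manganese is a group-7 element; Mn(III) is therefore d⁴. Iodide is a weak-field ligand for a first-row metal, so the complex is high-spin. The t₂g³e_g¹ (high-spin) configuration has an unevenly filled e_g set; the Jahn–Teller theorem predicts a tetragonal distortion (typically axial elongation) to lift the degeneracy.
[Mn(H₂O)₆]⁴⁺: Water is neutral; balancing the +4 overall charge requires Mn(IV). Group 7 minus oxidation state 4 gives a d³ configuration. The d³ configuration leaves the e_g set evenly filled (or empty) — no strong Jahn–Teller driving force.

[MnI₆]³−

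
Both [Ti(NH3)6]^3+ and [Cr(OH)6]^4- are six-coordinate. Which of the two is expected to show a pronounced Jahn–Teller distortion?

[Ti(NH3)6]^3+: Ammonia is neutral; balancing the +3 overall charge requires Ti(III). Group 4 minus oxidation state 3 gives a d¹ configuration. The d¹ configuration leaves the e_g set evenly filled (or empty) — no strong Jahn–Teller driving force.
[Cr(OH)6]^4-: Summing ligand charges against the −4 overall charge gives an oxidation state of +2 for chromium. Cr sits in group 6, so the d-electron count is 6 − 2 = 4. Hydroxide is a weak-field ligand for a first-row metal, so the complex is high-spin. The t₂g³e_g¹ (high-spin) configuration has an unevenly filled e_g set; the Jahn–Teller theorem predicts a tetragonal distortion (typically axial elongation) to lift the degeneracy.

[Cr(OH)6]^4-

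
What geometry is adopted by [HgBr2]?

linear

Each bromide is −1; balancing the 0 overall charge requires Hg(II).
Group 12 minus oxidation state 2 gives a d¹⁰ configuration.
Coordination number: 2.
A d¹⁰ ion with only two ligands adopts a linear arrangement (sp hybridisation; no CFSE preference).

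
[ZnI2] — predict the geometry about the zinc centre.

linear

Summing ligand charges against the 0 overall charge gives an oxidation state of +2 for zinc.
Group 12 minus oxidation state 2 gives a d¹⁰ configuration.
Coordination number: 2.
A d¹⁰ ion with only two ligands adopts a linear arrangement (sp hybridisation; no CFSE preference).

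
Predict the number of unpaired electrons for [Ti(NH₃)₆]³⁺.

Summing ligand charges against the +3 overall charge gives an oxidation state of +3 for titanium.
Titanium is a group-4 element; Ti(III) is therefore d¹.
In an octahedral field the d¹ configuration is t₂g¹e_g⁰ (only one arrangement possible), giving 1 unpaired electron.

1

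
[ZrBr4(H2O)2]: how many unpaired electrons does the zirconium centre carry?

Summing ligand charges against the 0 overall charge gives an oxidation state of +4 for zirconium.
Zr sits in group 4, so the d-electron count is 4 − 4 = 0.
In an octahedral field the d⁰ configuration is t₂g⁰e_g⁰, giving 0 unpaired electrons.

0 unpaired electrons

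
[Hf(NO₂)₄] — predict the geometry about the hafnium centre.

tetrahedral

Ligand charges: each nitro (N-bound nitrite) is −1. With an overall charge of 0 the hafnium centre must be in the +4 oxidation state.
Hf sits in group 4, so the d-electron count is 4 − 4 = 0.
Coordination number: 4.
A d⁰ ion has no crystal-field stabilisation preference between square planar and tetrahedral, so four ligands adopt the sterically favoured tetrahedral geometry.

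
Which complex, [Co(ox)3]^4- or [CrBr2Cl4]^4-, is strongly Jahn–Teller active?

[CrBr2Cl4]^4-

[Co(ox)3]^4-: Summing ligand charges against the −4 overall charge gives an oxidation state of +2 for cobalt. Cobalt is a group-9 element; Co(II) is therefore d⁷. Oxalate is a weak-field ligand for a first-row metal, so the complex is high-spin. The d⁷ configuration leaves the e_g set evenly filled (or empty) — no strong Jahn–Teller driving force.
[CrBr2Cl4]^4-: Summing ligand charges against the −4 overall charge gives an oxidation state of +2 for chromium. Cr sits in group 6, so the d-electron count is 6 − 2 = 4. Bromide and chloride are weak-field ligands for a first-row metal, so the complex is high-spin. The t₂g³e_g¹ (high-spin) configuration has an unevenly filled e_g set; the Jahn–Teller theorem predicts a tetragonal distortion (typically axial elongation) to lift the degeneracy.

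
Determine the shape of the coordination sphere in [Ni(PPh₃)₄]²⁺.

Summing ligand charges against the +2 overall charge gives an oxidation state of +2 for nickel.
Group 10 minus oxidation state 2 gives a d⁸ configuration.
Coordination number: 4.
Triphenylphosphine is a strong-field ligand (high in the spectrochemical series).
A 3d d⁸ ion with strong-field ligands gains enough CFSE to favour square planar over tetrahedral.

square planar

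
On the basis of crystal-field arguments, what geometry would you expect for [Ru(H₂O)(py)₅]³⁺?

Ligand charges: water is neutral; pyridine is neutral. With an overall charge of +3 the ruthenium centre must be in the +3 oxidation state.
Ru sits in group 8, so the d-electron count is 8 − 3 = 5.
Coordination number: 6.
Six donors around a single metal centre give an octahedral coordination sphere.

octahedral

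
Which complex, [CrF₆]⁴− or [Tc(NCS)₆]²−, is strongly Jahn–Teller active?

[CrF₆]⁴−

[CrF₆]⁴−: Ligand charges: each fluoride is −1. With an overall charge of −4 the chromium centre must be in the +2 oxidation state. Cr sits in group 6, so the d-electron count is 6 − 2 = 4. Fluoride is a weak-field ligand for a first-row metal, so the complex is high-spin. The t₂g³e_g¹ (high-spin) configuration has an unevenly filled e_g set; the Jahn–Teller theorem predicts a tetragonal distortion (typically axial elongation) to lift the degeneracy.
[Tc(NCS)₆]²−: Summing ligand charges against the −2 overall charge gives an oxidation state of +4 for technetium. Tc sits in group 7, so the d-electron count is 7 − 4 = 3. The d³ configuration leaves the e_g set evenly filled (or empty) — no strong Jahn–Teller driving force.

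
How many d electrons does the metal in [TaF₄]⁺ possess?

d⁰

Each fluoride is −1; balancing the +1 overall charge requires Ta(V).
Group 5 minus oxidation state 5 gives a d⁰ configuration.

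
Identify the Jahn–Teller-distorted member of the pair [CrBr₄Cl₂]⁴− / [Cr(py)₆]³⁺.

[CrBr₄Cl₂]⁴−

[CrBr₄Cl₂]⁴−: Each bromide is −1; each chloride is −1; balancing the −4 overall charge requires Cr(II). Cr sits in group 6, so the d-electron count is 6 − 2 = 4. Bromide and chloride are weak-field ligands for a first-row metal, so the complex is high-spin. The t₂g³e_g¹ (high-spin) configuration has an unevenly filled e_g set; the Jahn–Teller theorem predicts a tetragonal distortion (typically axial elongation) to lift the degeneracy.
[Cr(py)₆]³⁺: Pyridine is neutral; balancing the +3 overall charge requires Cr(III). Chromium is a group-6 element; Cr(III) is therefore d³. The d³ configuration leaves the e_g set evenly filled (or empty) — no strong Jahn–Teller driving force.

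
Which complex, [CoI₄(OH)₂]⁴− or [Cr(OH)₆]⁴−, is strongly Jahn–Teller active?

[CoI₄(OH)₂]⁴−: Each iodide is −1; each hydroxide is −1; balancing the −4 overall charge requires Co(II). Cobalt is a group-9 element; Co(II) is therefore d⁷. Hydroxide and iodide are weak-field ligands for a first-row metal, so the complex is high-spin. The d⁷ configuration leaves the e_g set evenly filled (or empty) — no strong Jahn–Teller driving force.
[Cr(OH)₆]⁴−: Summing ligand charges against the −4 overall charge gives an oxidation state of +2 for chromium. Cr sits in group 6, so the d-electron count is 6 − 2 = 4. Hydroxide is a weak-field ligand for a first-row metal, so the complex is high-spin. The t₂g³e_g¹ (high-spin) configuration has an unevenly filled e_g set; the Jahn–Teller theorem predicts a tetragonal distortion (typically axial elongation) to lift the degeneracy.

[Cr(OH)₆]⁴−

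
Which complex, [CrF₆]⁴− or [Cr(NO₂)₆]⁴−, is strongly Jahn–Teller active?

[CrF₆]⁴−

[CrF₆]⁴−: Each fluoride is −1; balancing the −4 overall charge requires Cr(II). Group 6 minus oxidation state 2 gives a d⁴ configuration. Fluoride is a weak-field ligand for a first-row metal, so the complex is high-spin. The t₂g³e_g¹ (high-spin) configuration has an unevenly filled e_g set; the Jahn–Teller theorem predicts a tetragonal distortion (typically axial elongation) to lift the degeneracy.
[Cr(NO₂)₆]⁴−: Summing ligand charges against the −4 overall charge gives an oxidation state of +2 for chromium. Group 6 minus oxidation state 2 gives a d⁴ configuration. Nitro (N-bound nitrite) is a strong-field ligand (high in the spectrochemical series) for a first-row metal, so the complex is low-spin. The d⁴ configuration leaves the e_g set evenly filled (or empty) — no strong Jahn–Teller driving force.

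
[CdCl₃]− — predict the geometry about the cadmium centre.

trigonal planar

Ligand charges: each chloride is −1. With an overall charge of −1 the cadmium centre must be in the +2 oxidation state.
Cadmium is a group-12 element; Cd(II) is therefore d¹⁰.
With 3 monodentate ligands the coordination number is 3.
Three ligands around a d¹⁰ centre minimise repulsion in a trigonal-planar arrangement.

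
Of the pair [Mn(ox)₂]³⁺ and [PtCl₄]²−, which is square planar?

For [Mn(ox)₂]³⁺: Ligand charges: each oxalate is −2. With an overall charge of +3 the manganese centre must be in the +7 oxidation state. Mn sits in group 7, so the d-electron count is 7 − 7 = 0. A d⁰ ion has no crystal-field stabilisation preference between square planar and tetrahedral, so four ligands adopt the sterically favoured tetrahedral geometry. → tetrahedral.
For [PtCl₄]²−: Each chloride is −1; balancing the −2 overall charge requires Pt(II). Group 10 minus oxidation state 2 gives a d⁸ configuration. A 5d d⁸ ion has a large crystal-field splitting; square planar leaves the high-energy d_{x²−y²} orbital empty and maximises CFSE. → square planar.

[PtCl₄]²−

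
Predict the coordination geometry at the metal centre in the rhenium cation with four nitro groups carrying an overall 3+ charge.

tetrahedral

Ligand charges: each nitro (N-bound nitrite) is −1. With an overall charge of +3 the rhenium centre must be in the +7 oxidation state.
Rhenium is a group-7 element; Re(VII) is therefore d⁰.
Coordination number: 4.
A d⁰ ion has no crystal-field stabilisation preference between square planar and tetrahedral, so four ligands adopt the sterically favoured tetrahedral geometry.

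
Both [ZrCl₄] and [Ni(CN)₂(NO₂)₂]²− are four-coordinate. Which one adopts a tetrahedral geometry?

[ZrCl₄]

For [ZrCl₄]: Ligand charges: each chloride is −1. With an overall charge of 0 the zirconium centre must be in the +4 oxidation state. Zr sits in group 4, so the d-electron count is 4 − 4 = 0. A d⁰ ion has no crystal-field stabilisation preference between square planar and tetrahedral, so four ligands adopt the sterically favoured tetrahedral geometry. → tetrahedral.
For [Ni(CN)₂(NO₂)₂]²−: Ligand charges: each cyanide is −1; each nitro (N-bound nitrite) is −1. With an overall charge of −2 the nickel centre must be in the +2 oxidation state. Nickel is a group-10 element; Ni(II) is therefore d⁸. Cyanide and nitro (N-bound nitrite) are strong-field ligands (high in the spectrochemical series). A 3d d⁸ ion with strong-field ligands gains enough CFSE to favour square planar over tetrahedral. → square planar.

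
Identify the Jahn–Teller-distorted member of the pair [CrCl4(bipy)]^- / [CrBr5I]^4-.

[CrBr5I]^4-

[CrCl4(bipy)]^-: Each chloride is −1; 2,2′-bipyridine is neutral; balancing the −1 overall charge requires Cr(III). Group 6 minus oxidation state 3 gives a d³ configuration. The d³ configuration leaves the e_g set evenly filled (or empty) — no strong Jahn–Teller driving force.
[CrBr5I]^4-: Summing ligand charges against the −4 overall charge gives an oxidation state of +2 for chromium. Chromium is a group-6 element; Cr(II) is therefore d⁴. Bromide and iodide are weak-field ligands for a first-row metal, so the complex is high-spin. The t₂g³e_g¹ (high-spin) configuration has an unevenly filled e_g set; the Jahn–Teller theorem predicts a tetragonal distortion (typically axial elongation) to lift the degeneracy.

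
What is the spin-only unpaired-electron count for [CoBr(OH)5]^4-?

3

Ligand charges: each bromide is −1; each hydroxide is −1. With an overall charge of −4 the cobalt centre must be in the +2 oxidation state.
Cobalt is a group-9 element; Co(II) is therefore d⁷.
The spin state decides the count: Bromide and hydroxide are weak-field ligands for a first-row metal, so the complex is high-spin.
An octahedral high-spin d⁷ ion is t₂g⁵e_g², giving 3 unpaired electrons.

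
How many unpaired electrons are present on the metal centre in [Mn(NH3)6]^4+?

Summing ligand charges against the +4 overall charge gives an oxidation state of +4 for manganese.
Manganese is a group-7 element; Mn(IV) is therefore d³.
In an octahedral field the d³ configuration is t₂g³e_g⁰ (only one arrangement possible), giving 3 unpaired electrons.

3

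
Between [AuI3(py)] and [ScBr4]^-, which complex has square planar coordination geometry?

[AuI3(py)]

For [AuI3(py)]: Ligand charges: each iodide is −1; pyridine is neutral. With an overall charge of 0 the gold centre must be in the +3 oxidation state. Au sits in group 11, so the d-electron count is 11 − 3 = 8. A 5d d⁸ ion has a large crystal-field splitting; square planar leaves the high-energy d_{x²−y²} orbital empty and maximises CFSE. → square planar.
For [ScBr4]^-: Ligand charges: each bromide is −1. With an overall charge of −1 the scandium centre must be in the +3 oxidation state. Group 3 minus oxidation state 3 gives a d⁰ configuration. A d⁰ ion has no crystal-field stabilisation preference between square planar and tetrahedral, so four ligands adopt the sterically favoured tetrahedral geometry. → tetrahedral.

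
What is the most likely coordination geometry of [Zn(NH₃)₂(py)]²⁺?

trigonal planar

Summing ligand charges against the +2 overall charge gives an oxidation state of +2 for zinc.
Zinc is a group-12 element; Zn(II) is therefore d¹⁰.
With 3 monodentate ligands the coordination number is 3.
Three ligands around a d¹⁰ centre minimise repulsion in a trigonal-planar arrangement.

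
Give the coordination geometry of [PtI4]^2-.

square planar

Each iodide is −1; balancing the −2 overall charge requires Pt(II).
Group 10 minus oxidation state 2 gives a d⁸ configuration.
With 4 monodentate ligands the coordination number is 4.
A 5d d⁸ ion has a large crystal-field splitting; square planar leaves the high-energy d_{x²−y²} orbital empty and maximises CFSE.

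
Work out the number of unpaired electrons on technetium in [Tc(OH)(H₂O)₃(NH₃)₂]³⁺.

3

Each hydroxide is −1; water is neutral; ammonia is neutral; balancing the +3 overall charge requires Tc(IV).
Technetium is a group-7 element; Tc(IV) is therefore d³.
In an octahedral field the d³ configuration is t₂g³e_g⁰ (only one arrangement possible), giving 3 unpaired electrons.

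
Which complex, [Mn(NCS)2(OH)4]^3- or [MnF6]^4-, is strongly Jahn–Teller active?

[Mn(NCS)2(OH)4]^3-: Ligand charges: each isothiocyanate is −1; each hydroxide is −1. With an overall charge of −3 the manganese centre must be in the +3 oxidation state. Group 7 minus oxidation state 3 gives a d⁴ configuration. Hydroxide and isothiocyanate are weak-field ligands for a first-row metal, so the complex is high-spin. The t₂g³e_g¹ (high-spin) configuration has an unevenly filled e_g set; the Jahn–Teller theorem predicts a tetragonal distortion (typically axial elongation) to lift the degeneracy.
[MnF6]^4-: Each fluoride is −1; balancing the −4 overall charge requires Mn(II). Mn sits in group 7, so the d-electron count is 7 − 2 = 5. Fluoride is a weak-field ligand for a first-row metal, so the complex is high-spin. The d⁵ configuration leaves the e_g set evenly filled (or empty) — no strong Jahn–Teller driving force.

[Mn(NCS)2(OH)4]^3-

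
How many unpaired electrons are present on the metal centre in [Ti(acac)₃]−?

2 unpaired electrons

Summing ligand charges against the −1 overall charge gives an oxidation state of +2 for titanium.
Ti sits in group 4, so the d-electron count is 4 − 2 = 2.
Counting donor atoms: 3×acetylacetonate (bidentate) → 6 donors. Coordination number = 6.
In an octahedral field the d² configuration is t₂g²e_g⁰ (only one arrangement possible), giving 2 unpaired electrons.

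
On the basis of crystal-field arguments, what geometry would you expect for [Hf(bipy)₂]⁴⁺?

tetrahedral

2,2′-bipyridine is neutral; balancing the +4 overall charge requires Hf(IV).
Hf sits in group 4, so the d-electron count is 4 − 4 = 0.
Counting donor atoms: 2×2,2′-bipyridine (bidentate) → 4 donors. Coordination number = 4.
A d⁰ ion has no crystal-field stabilisation preference between square planar and tetrahedral, so four ligands adopt the sterically favoured tetrahedral geometry.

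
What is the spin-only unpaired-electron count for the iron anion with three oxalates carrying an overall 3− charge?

5

Summing ligand charges against the −3 overall charge gives an oxidation state of +3 for iron.
Iron is a group-8 element; Fe(III) is therefore d⁵.
Counting donor atoms: 3×oxalate (bidentate) → 6 donors. Coordination number = 6.
The spin state decides the count: Oxalate is a weak-field ligand for a first-row metal, so the complex is high-spin.
An octahedral high-spin d⁵ ion is t₂g³e_g², giving 5 unpaired electrons.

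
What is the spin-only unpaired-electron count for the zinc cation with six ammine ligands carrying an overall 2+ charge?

0 unpaired electrons

Ammonia is neutral; balancing the +2 overall charge requires Zn(II).
Group 12 minus oxidation state 2 gives a d¹⁰ configuration.
In an octahedral field the d¹⁰ configuration is t₂g⁶e_g⁴, giving 0 unpaired electrons.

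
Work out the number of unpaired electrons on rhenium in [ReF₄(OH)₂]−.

2

Ligand charges: each fluoride is −1; each hydroxide is −1. With an overall charge of −1 the rhenium centre must be in the +5 oxidation state.
Rhenium is a group-7 element; Re(V) is therefore d².
In an octahedral field the d² configuration is t₂g²e_g⁰ (only one arrangement possible), giving 2 unpaired electrons.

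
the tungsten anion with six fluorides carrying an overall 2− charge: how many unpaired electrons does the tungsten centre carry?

Ligand charges: each fluoride is −1. With an overall charge of −2 the tungsten centre must be in the +4 oxidation state.
Group 6 minus oxidation state 4 gives a d² configuration.
In an octahedral field the d² configuration is t₂g²e_g⁰ (only one arrangement possible), giving 2 unpaired electrons.

2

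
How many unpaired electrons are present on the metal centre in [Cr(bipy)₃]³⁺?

Summing ligand charges against the +3 overall charge gives an oxidation state of +3 for chromium.
Group 6 minus oxidation state 3 gives a d³ configuration.
Counting donor atoms: 3×2,2′-bipyridine (bidentate) → 6 donors. Coordination number = 6.
In an octahedral field the d³ configuration is t₂g³e_g⁰ (only one arrangement possible), giving 3 unpaired electrons.

3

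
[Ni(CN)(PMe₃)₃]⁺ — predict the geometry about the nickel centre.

Ligand charges: each cyanide is −1; trimethylphosphine is neutral. With an overall charge of +1 the nickel centre must be in the +2 oxidation state.
Group 10 minus oxidation state 2 gives a d⁸ configuration.
Coordination number: 4.
Cyanide and trimethylphosphine are strong-field ligands (high in the spectrochemical series).
A 3d d⁸ ion with strong-field ligands gains enough CFSE to favour square planar over tetrahedral.

square planar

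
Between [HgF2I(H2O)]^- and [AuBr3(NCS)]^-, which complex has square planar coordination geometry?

[AuBr3(NCS)]^-

For [HgF2I(H2O)]^-: Ligand charges: each fluoride is −1; each iodide is −1; water is neutral. With an overall charge of −1 the mercury centre must be in the +2 oxidation state. Group 12 minus oxidation state 2 gives a d¹⁰ configuration. A d¹⁰ ion has no crystal-field stabilisation preference between square planar and tetrahedral, so four ligands adopt the sterically favoured tetrahedral geometry. → tetrahedral.
For [AuBr3(NCS)]^-: Summing ligand charges against the −1 overall charge gives an oxidation state of +3 for gold. Group 11 minus oxidation state 3 gives a d⁸ configuration. A 5d d⁸ ion has a large crystal-field splitting; square planar leaves the high-energy d_{x²−y²} orbital empty and maximises CFSE. → square planar.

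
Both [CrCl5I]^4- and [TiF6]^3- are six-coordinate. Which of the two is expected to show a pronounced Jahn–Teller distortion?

[CrCl5I]^4-

[CrCl5I]^4-: Each chloride is −1; each iodide is −1; balancing the −4 overall charge requires Cr(II). Chromium is a group-6 element; Cr(II) is therefore d⁴. Chloride and iodide are weak-field ligands for a first-row metal, so the complex is high-spin. The t₂g³e_g¹ (high-spin) configuration has an unevenly filled e_g set; the Jahn–Teller theorem predicts a tetragonal distortion (typically axial elongation) to lift the degeneracy.
[TiF6]^3-: Ligand charges: each fluoride is −1. With an overall charge of −3 the titanium centre must be in the +3 oxidation state. Ti sits in group 4, so the d-electron count is 4 − 3 = 1. The d¹ configuration leaves the e_g set evenly filled (or empty) — no strong Jahn–Teller driving force.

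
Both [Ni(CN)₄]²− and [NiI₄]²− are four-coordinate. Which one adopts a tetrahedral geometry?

[NiI₄]²−

For [Ni(CN)₄]²−: Ligand charges: each cyanide is −1. With an overall charge of −2 the nickel centre must be in the +2 oxidation state. Ni sits in group 10, so the d-electron count is 10 − 2 = 8. Cyanide is a strong-field ligand (high in the spectrochemical series). A 3d d⁸ ion with strong-field ligands gains enough CFSE to favour square planar over tetrahedral. → square planar.
For [NiI₄]²−: Ligand charges: each iodide is −1. With an overall charge of −2 the nickel centre must be in the +2 oxidation state. Group 10 minus oxidation state 2 gives a d⁸ configuration. Iodide is a weak-field ligand. With weak-field ligands the CFSE gain from square planar is small, so a 3d d⁸ ion takes the sterically preferred tetrahedral geometry. → tetrahedral.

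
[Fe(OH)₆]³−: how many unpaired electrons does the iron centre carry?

5 unpaired electrons

Each hydroxide is −1; balancing the −3 overall charge requires Fe(III).
Iron is a group-8 element; Fe(III) is therefore d⁵.
The spin state decides the count: Hydroxide is a weak-field ligand for a first-row metal, so the complex is high-spin.
An octahedral high-spin d⁵ ion is t₂g³e_g², giving 5 unpaired electrons.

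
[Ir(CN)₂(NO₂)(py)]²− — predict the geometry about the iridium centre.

square planar

Summing ligand charges against the −2 overall charge gives an oxidation state of +1 for iridium.
Group 9 minus oxidation state 1 gives a d⁸ configuration.
Coordination number: 4.
A 5d d⁸ ion has a large crystal-field splitting; square planar leaves the high-energy d_{x²−y²} orbital empty and maximises CFSE.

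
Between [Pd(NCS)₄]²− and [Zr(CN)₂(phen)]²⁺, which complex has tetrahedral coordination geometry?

For [Pd(NCS)₄]²−: Summing ligand charges against the −2 overall charge gives an oxidation state of +2 for palladium. Palladium is a group-10 element; Pd(II) is therefore d⁸. A 4d d⁸ ion has a large crystal-field splitting; square planar leaves the high-energy d_{x²−y²} orbital empty and maximises CFSE. → square planar.
For [Zr(CN)₂(phen)]²⁺: Each cyanide is −1; 1,10-phenanthroline is neutral; balancing the +2 overall charge requires Zr(IV). Zirconium is a group-4 element; Zr(IV) is therefore d⁰. A d⁰ ion has no crystal-field stabilisation preference between square planar and tetrahedral, so four ligands adopt the sterically favoured tetrahedral geometry. → tetrahedral.

[Zr(CN)₂(phen)]²⁺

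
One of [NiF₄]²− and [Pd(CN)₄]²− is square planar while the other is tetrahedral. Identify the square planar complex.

For [NiF₄]²−: Summing ligand charges against the −2 overall charge gives an oxidation state of +2 for nickel. Group 10 minus oxidation state 2 gives a d⁸ configuration. Fluoride is a weak-field ligand. With weak-field ligands the CFSE gain from square planar is small, so a 3d d⁸ ion takes the sterically preferred tetrahedral geometry. → tetrahedral.
For [Pd(CN)₄]²−: Summing ligand charges against the −2 overall charge gives an oxidation state of +2 for palladium. Pd sits in group 10, so the d-electron count is 10 − 2 = 8. A 4d d⁸ ion has a large crystal-field splitting; square planar leaves the high-energy d_{x²−y²} orbital empty and maximises CFSE. → square planar.

[Pd(CN)₄]²−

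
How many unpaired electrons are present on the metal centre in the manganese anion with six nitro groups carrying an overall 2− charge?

Each nitro (N-bound nitrite) is −1; balancing the −2 overall charge requires Mn(IV).
Manganese is a group-7 element; Mn(IV) is therefore d³.
In an octahedral field the d³ configuration is t₂g³e_g⁰ (only one arrangement possible), giving 3 unpaired electrons.

3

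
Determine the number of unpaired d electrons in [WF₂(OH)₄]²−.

Ligand charges: each fluoride is −1; each hydroxide is −1. With an overall charge of −2 the tungsten centre must be in the +4 oxidation state.
W sits in group 6, so the d-electron count is 6 − 4 = 2.
In an octahedral field the d² configuration is t₂g²e_g⁰ (only one arrangement possible), giving 2 unpaired electrons.

2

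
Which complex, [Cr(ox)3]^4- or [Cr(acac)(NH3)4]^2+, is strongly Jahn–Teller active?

[Cr(ox)3]^4-: Each oxalate is −2; balancing the −4 overall charge requires Cr(II). Group 6 minus oxidation state 2 gives a d⁴ configuration. Oxalate is a weak-field ligand for a first-row metal, so the complex is high-spin. The t₂g³e_g¹ (high-spin) configuration has an unevenly filled e_g set; the Jahn–Teller theorem predicts a tetragonal distortion (typically axial elongation) to lift the degeneracy.
[Cr(acac)(NH3)4]^2+: Each acetylacetonate is −1; ammonia is neutral; balancing the +2 overall charge requires Cr(III). Group 6 minus oxidation state 3 gives a d³ configuration. The d³ configuration leaves the e_g set evenly filled (or empty) — no strong Jahn–Teller driving force.

[Cr(ox)3]^4-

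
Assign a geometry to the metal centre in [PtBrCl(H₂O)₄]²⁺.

Ligand charges: each bromide is −1; each chloride is −1; water is neutral. With an overall charge of +2 the platinum centre must be in the +4 oxidation state.
Platinum is a group-10 element; Pt(IV) is therefore d⁶.
Coordination number: 6.
Six donors around a single metal centre give an octahedral coordination sphere.

octahedral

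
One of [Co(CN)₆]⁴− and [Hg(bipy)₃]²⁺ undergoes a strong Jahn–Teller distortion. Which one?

[Co(CN)₆]⁴−: Each cyanide is −1; balancing the −4 overall charge requires Co(II). Cobalt is a group-9 element; Co(II) is therefore d⁷. Cyanide is a strong-field ligand (high in the spectrochemical series) for a first-row metal, so the complex is low-spin. The t₂g⁶e_g¹ (low-spin) configuration has an unevenly filled e_g set; the Jahn–Teller theorem predicts a tetragonal distortion (typically axial elongation) to lift the degeneracy.
[Hg(bipy)₃]²⁺: Summing ligand charges against the +2 overall charge gives an oxidation state of +2 for mercury. Hg sits in group 12, so the d-electron count is 12 − 2 = 10. The d¹⁰ configuration leaves the e_g set evenly filled (or empty) — no strong Jahn–Teller driving force.

[Co(CN)₆]⁴−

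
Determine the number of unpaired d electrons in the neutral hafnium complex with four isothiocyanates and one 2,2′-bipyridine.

Ligand charges: each isothiocyanate is −1; 2,2′-bipyridine is neutral. With an overall charge of 0 the hafnium centre must be in the +4 oxidation state.
Hafnium is a group-4 element; Hf(IV) is therefore d⁰.
Counting donor atoms: 4×isothiocyanate (monodentate) → 4 donors; 1×2,2′-bipyridine (bidentate) → 2 donors. Coordination number = 6.
In an octahedral field the d⁰ configuration is t₂g⁰e_g⁰, giving 0 unpaired electrons.

0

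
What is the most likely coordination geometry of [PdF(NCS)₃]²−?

Each fluoride is −1; each isothiocyanate is −1; balancing the −2 overall charge requires Pd(II).
Palladium is a group-10 element; Pd(II) is therefore d⁸.
With 4 monodentate ligands the coordination number is 4.
A 4d d⁸ ion has a large crystal-field splitting; square planar leaves the high-energy d_{x²−y²} orbital empty and maximises CFSE.

square planar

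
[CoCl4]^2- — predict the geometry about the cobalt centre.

Each chloride is −1; balancing the −2 overall charge requires Co(II).
Group 9 minus oxidation state 2 gives a d⁷ configuration.
Coordination number: 4.
Chloride is a weak-field ligand.
For a high-spin 3d d⁷ ion with weak-field ligands the small Δₜ gives little square-planar CFSE advantage, so four ligands adopt the sterically favoured tetrahedral geometry.

tetrahedral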